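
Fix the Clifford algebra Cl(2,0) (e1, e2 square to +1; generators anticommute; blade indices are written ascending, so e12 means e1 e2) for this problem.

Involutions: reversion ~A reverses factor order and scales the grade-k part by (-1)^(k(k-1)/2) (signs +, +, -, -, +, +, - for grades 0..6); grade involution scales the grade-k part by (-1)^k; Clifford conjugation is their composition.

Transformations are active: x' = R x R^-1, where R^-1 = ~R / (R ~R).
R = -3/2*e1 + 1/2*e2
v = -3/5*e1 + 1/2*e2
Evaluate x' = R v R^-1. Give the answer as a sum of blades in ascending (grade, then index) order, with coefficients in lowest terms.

~R = -3/2*e1 + 1/2*e2, and R ~R = 5/2, so R^-1 = ~R / (5/2).
R v = 23/20 - 9/20*e12
Answer: -39/50*e1 - 1/25*e2


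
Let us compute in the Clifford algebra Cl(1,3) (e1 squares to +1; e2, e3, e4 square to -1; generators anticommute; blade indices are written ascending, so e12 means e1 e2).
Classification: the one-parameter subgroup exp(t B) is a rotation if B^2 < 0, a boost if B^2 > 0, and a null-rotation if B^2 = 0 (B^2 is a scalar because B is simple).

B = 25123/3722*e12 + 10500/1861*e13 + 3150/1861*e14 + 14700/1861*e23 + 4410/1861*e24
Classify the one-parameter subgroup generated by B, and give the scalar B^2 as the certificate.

B^2 term by term: the squares give (25123/3722)^2*(e12)^2 + (10500/1861)^2*(e13)^2 + (3150/1861)^2*(e14)^2 + (14700/1861)^2*(e23)^2 + (4410/1861)^2*(e24)^2 = 631165129/13853284*(+1) + 110250000/3463321*(+1) + 9922500/3463321*(+1) + 216090000/3463321*(-1) + 19448100/3463321*(-1) = 49/4 (each basis 2-blade squares to minus the product of its generators' squares); cross terms between blades sharing an index anticommute and cancel; the commuting (index-disjoint) pairs give grade-4 terms 2*c*c'*(blade product), which cancel blade by blade — e1234: -92610000/3463321 + 92610000/3463321 = 0 — confirming B is simple. So B^2 = 49/4.
Answer: boost, certificate B^2 = 49/4. The scalar 49/4 is the complete invariant here: its sign names the subgroup type.


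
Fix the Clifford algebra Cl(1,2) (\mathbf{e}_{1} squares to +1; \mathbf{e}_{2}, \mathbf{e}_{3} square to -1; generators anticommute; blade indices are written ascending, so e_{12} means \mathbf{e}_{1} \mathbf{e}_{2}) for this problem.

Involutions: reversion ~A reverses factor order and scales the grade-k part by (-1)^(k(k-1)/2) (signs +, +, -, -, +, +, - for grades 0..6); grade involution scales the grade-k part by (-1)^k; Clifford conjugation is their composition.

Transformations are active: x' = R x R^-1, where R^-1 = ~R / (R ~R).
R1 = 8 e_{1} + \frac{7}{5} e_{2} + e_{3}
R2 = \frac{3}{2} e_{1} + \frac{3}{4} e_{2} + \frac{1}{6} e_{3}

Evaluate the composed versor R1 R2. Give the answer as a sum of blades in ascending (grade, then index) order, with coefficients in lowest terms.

Distribute over the terms of R1 (each basis-blade product reordered to ascending indices, repeated generators contracted through their squares):
(8 e_{1}) R2 = 12 + 6 e_{12} + \frac{4}{3} e_{13}
(\frac{7}{5} e_{2}) R2 = -\frac{21}{20} - \frac{21}{10} e_{12} + \frac{7}{30} e_{23}
(e_{3}) R2 = -\frac{1}{6} - \frac{3}{2} e_{13} - \frac{3}{4} e_{23}
Summing the partial products and collecting blades:
Answer: \frac{647}{60} + \frac{39}{10} e_{12} - \frac{1}{6} e_{13} - \frac{31}{60} e_{23}


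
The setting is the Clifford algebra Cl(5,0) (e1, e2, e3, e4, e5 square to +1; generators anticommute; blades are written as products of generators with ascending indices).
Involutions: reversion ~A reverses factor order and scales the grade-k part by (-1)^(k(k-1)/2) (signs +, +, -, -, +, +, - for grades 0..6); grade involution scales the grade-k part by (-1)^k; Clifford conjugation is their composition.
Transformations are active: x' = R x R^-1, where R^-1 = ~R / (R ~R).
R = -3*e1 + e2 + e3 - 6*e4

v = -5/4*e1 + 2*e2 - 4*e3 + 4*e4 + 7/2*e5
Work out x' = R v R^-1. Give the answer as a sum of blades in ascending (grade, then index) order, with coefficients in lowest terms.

~R = -3*e1 + e2 + e3 - 6*e4, and R ~R = 47, so R^-1 = ~R / (47).
R v = -89/4 - 19/4*e1 e2 + 53/4*e1 e3 - 39/2*e1 e4 - 21/2*e1 e5 - 6*e2 e3 + 16*e2 e4 + 7/2*e2 e5 - 20*e3 e4 + 7/2*e3 e5 - 21*e4 e5
Answer: 769/188*e1 - 277/94*e2 + 287/94*e3 + 79/47*e4 - 7/2*e5


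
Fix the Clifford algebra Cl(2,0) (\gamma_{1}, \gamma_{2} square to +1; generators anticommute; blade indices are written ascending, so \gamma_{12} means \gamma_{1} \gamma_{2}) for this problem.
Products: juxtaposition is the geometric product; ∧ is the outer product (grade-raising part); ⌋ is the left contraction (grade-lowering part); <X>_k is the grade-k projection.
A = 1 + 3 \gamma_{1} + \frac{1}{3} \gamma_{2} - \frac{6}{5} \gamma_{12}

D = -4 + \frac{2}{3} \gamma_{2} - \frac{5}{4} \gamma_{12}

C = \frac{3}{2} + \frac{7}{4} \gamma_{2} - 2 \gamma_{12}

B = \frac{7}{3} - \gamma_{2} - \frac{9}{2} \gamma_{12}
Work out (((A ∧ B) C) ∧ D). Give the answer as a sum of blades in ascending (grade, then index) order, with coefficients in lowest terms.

step 1: \frac{7}{3} + 7 \gamma_{1} - \frac{2}{9} \gamma_{2} - \frac{103}{10} \gamma_{12}
step 2: -\frac{787}{45} - \frac{2869}{360} \gamma_{1} - \frac{41}{4} \gamma_{2} - \frac{118}{15} \gamma_{12}
step 3: \frac{3148}{45} + \frac{2869}{90} \gamma_{1} + \frac{3961}{135} \gamma_{2} + \frac{6482}{135} \gamma_{12}
Answer: \frac{3148}{45} + \frac{2869}{90} \gamma_{1} + \frac{3961}{135} \gamma_{2} + \frac{6482}{135} \gamma_{12}


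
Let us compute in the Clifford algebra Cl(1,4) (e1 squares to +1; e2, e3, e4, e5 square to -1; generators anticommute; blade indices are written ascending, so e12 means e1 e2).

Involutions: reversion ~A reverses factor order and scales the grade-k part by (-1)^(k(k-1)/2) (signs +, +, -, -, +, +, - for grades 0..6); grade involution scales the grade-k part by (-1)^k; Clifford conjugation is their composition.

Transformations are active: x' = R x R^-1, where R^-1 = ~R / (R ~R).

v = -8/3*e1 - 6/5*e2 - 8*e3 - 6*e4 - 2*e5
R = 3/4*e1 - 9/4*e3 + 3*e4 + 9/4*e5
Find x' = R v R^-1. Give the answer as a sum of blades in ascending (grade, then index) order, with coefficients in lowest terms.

~R = 3/4*e1 - 9/4*e3 + 3*e4 + 9/4*e5, and R ~R = -297/16, so R^-1 = ~R / (-297/16).
R v = 5/2 - 9/10*e12 - 12*e13 + 7/2*e14 + 9/2*e15 - 27/10*e23 + 18/5*e24 + 27/10*e25 + 75/2*e34 + 45/2*e35 + 15/2*e45
Answer: 244/99*e1 + 6/5*e2 + 284/33*e3 + 514/99*e4 + 46/33*e5


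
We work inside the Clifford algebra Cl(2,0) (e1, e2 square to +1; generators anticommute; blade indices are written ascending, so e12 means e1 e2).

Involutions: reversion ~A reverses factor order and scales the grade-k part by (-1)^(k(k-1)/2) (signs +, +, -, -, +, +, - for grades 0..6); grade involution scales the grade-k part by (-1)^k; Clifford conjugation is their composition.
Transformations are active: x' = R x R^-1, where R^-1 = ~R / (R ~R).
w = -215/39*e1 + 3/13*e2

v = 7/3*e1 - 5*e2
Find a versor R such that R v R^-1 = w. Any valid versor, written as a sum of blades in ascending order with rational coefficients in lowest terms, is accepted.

Here q(v) = q(w) = 274/9; the classical choice R = v + w = -124/39*e1 - 62/13*e2 then realises v -> w under the sandwich.
Answer: -124/39*e1 - 62/13*e2


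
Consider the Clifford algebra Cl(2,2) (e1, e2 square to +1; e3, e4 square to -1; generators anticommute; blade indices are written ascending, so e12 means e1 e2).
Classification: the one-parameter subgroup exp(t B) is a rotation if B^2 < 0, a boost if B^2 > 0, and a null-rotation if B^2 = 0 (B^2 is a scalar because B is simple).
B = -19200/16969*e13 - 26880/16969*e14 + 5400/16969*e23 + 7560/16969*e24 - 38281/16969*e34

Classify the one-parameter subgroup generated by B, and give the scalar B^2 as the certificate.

B^2 term by term: the squares give (-19200/16969)^2*(e13)^2 + (-26880/16969)^2*(e14)^2 + (5400/16969)^2*(e23)^2 + (7560/16969)^2*(e24)^2 + (-38281/16969)^2*(e34)^2 = 368640000/287946961*(+1) + 722534400/287946961*(+1) + 29160000/287946961*(+1) + 57153600/287946961*(+1) + 1465434961/287946961*(-1) = -1 (each basis 2-blade squares to minus the product of its generators' squares); cross terms between blades sharing an index anticommute and cancel; the commuting (index-disjoint) pairs give grade-4 terms 2*c*c'*(blade product), which cancel blade by blade — e1234: 290304000/287946961 - 290304000/287946961 = 0 — confirming B is simple. So B^2 = -1.
Answer: rotation, certificate B^2 = -1. Key observation: B^2 = -1 is a conjugation invariant, so its sign decides the class regardless of the surface form of B.


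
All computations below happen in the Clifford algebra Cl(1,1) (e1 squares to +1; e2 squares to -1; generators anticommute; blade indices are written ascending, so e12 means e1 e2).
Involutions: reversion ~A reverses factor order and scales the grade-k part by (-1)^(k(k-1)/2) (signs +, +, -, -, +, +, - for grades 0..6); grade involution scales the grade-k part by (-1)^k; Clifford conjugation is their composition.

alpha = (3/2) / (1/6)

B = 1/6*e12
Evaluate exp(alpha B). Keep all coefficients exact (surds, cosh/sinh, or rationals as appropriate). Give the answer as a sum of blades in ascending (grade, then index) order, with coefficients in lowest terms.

B^2 = (1/6)^2*(e12)^2 = 1/36*(+1) = 1/36 (a basis 2-blade squares to minus the product of its generators' squares).
B^2 = 1/36 — since the square is positive, the closed form is hyperbolic: l = 1/6, alpha*l = 3/2, so exp(alpha B) = cosh(3/2) + (sinh(3/2)/(1/6))*B = cosh(3/2) + (6*sinh(3/2))*B.
Answer: cosh(3/2) + sinh(3/2)*e12


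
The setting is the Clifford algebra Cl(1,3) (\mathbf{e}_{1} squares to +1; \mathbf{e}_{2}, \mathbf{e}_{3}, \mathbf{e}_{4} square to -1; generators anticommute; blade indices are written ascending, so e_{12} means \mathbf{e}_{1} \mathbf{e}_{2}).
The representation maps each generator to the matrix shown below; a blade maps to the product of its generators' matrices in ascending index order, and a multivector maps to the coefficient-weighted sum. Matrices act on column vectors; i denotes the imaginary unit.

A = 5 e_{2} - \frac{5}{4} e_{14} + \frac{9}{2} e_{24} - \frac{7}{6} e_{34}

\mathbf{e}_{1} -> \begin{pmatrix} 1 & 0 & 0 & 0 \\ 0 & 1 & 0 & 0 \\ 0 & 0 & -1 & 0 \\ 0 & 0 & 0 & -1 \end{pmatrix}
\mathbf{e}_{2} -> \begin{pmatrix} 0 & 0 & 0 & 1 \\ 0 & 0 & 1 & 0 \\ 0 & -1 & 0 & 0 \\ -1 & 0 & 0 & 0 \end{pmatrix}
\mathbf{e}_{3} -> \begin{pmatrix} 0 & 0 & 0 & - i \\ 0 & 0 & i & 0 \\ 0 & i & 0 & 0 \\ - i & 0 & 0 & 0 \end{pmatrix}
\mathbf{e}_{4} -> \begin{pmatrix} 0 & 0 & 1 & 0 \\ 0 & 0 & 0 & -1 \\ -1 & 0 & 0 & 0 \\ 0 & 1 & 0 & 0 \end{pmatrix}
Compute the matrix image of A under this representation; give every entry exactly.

Bivector images (products of the table entries): rho(e_{14}) = rho(\mathbf{e}_{1})rho(\mathbf{e}_{4}) = \begin{pmatrix} 0 & 0 & 1 & 0 \\ 0 & 0 & 0 & -1 \\ 1 & 0 & 0 & 0 \\ 0 & -1 & 0 & 0 \end{pmatrix}; rho(e_{24}) = rho(\mathbf{e}_{2})rho(\mathbf{e}_{4}) = \begin{pmatrix} 0 & 1 & 0 & 0 \\ -1 & 0 & 0 & 0 \\ 0 & 0 & 0 & 1 \\ 0 & 0 & -1 & 0 \end{pmatrix}; rho(e_{34}) = rho(\mathbf{e}_{3})rho(\mathbf{e}_{4}) = \begin{pmatrix} 0 & - i & 0 & 0 \\ - i & 0 & 0 & 0 \\ 0 & 0 & 0 & - i \\ 0 & 0 & - i & 0 \end{pmatrix}.
M = (5)*rho(e_{2}) + (-\frac{5}{4})*rho(e_{14}) + (\frac{9}{2})*rho(e_{24}) + (-\frac{7}{6})*rho(e_{34}), summed entrywise:
Answer: \begin{pmatrix} 0 & \frac{9}{2} + \frac{7 i}{6} & - \frac{5}{4} & 5 \\ - \frac{9}{2} + \frac{7 i}{6} & 0 & 5 & \frac{5}{4} \\ - \frac{5}{4} & -5 & 0 & \frac{9}{2} + \frac{7 i}{6} \\ -5 & \frac{5}{4} & - \frac{9}{2} + \frac{7 i}{6} & 0 \end{pmatrix}


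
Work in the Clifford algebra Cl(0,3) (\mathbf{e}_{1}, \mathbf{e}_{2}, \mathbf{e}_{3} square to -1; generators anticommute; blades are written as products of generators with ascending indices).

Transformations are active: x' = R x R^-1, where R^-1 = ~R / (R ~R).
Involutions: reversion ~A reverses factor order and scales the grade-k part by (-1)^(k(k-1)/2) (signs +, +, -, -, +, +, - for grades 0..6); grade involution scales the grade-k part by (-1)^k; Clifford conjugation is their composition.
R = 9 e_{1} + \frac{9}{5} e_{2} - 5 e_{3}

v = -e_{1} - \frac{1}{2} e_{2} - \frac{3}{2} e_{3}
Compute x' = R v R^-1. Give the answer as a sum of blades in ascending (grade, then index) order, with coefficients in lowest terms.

~R = 9 e_{1} + \frac{9}{5} e_{2} - 5 e_{3}, and R ~R = -\frac{2731}{25}, so R^-1 = ~R / (-\frac{2731}{25}).
R v = \frac{12}{5} - \frac{27}{10} e_{1} e_{2} - \frac{37}{2} e_{1} e_{3} - \frac{26}{5} e_{2} e_{3}
Answer: \frac{1651}{2731} e_{1} + \frac{2299}{5462} e_{2} + \frac{9393}{5462} e_{3}


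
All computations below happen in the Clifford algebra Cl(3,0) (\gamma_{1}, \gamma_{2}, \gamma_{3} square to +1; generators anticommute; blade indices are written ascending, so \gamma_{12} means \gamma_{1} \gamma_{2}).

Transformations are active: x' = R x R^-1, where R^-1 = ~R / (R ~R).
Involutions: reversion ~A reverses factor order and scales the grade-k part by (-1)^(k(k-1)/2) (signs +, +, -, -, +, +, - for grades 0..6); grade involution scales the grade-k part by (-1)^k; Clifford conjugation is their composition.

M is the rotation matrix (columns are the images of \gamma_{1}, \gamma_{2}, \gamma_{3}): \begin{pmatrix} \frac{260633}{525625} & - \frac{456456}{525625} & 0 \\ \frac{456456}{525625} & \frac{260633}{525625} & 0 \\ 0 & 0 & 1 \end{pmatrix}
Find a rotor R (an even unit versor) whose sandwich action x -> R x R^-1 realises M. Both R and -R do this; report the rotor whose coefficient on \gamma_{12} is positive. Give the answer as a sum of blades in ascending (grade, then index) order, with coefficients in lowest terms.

Method: write R = a + b12*\gamma_{12} + b13*\gamma_{13} + b23*\gamma_{23} with a^2 + b12^2 + b13^2 + b23^2 = 1 (so R^-1 = ~R). Expanding the columns R e_j ~R gives tr M = 4a^2 - 1 and, from the antisymmetric part, M21 - M12 = -4a*b12, M13 - M31 = 4a*b13, M32 - M23 = -4a*b23.
Here tr M = \frac{1046891}{525625}, so a^2 = (1 + tr M)/4 = \frac{393129}{525625} and a = ±\frac{627}{725}. Taking a = \frac{627}{725}: M21 - M12 = \frac{912912}{525625}, M13 - M31 = 0, M32 - M23 = 0, giving b12 = -\frac{364}{725}, b13 = 0, b23 = 0, i.e. R = \frac{627}{725} - \frac{364}{725} \gamma_{12}.
Its \gamma_{12} coefficient is negative, so report the other preimage -R.
Answer: -\frac{627}{725} + \frac{364}{725} \gamma_{12}. Uniqueness: Spin(3) -> SO(3) maps R and -R to the same rotation of trace \frac{1046891}{525625}; fixing the sign of the \gamma_{12} coefficient removes the ambiguity.


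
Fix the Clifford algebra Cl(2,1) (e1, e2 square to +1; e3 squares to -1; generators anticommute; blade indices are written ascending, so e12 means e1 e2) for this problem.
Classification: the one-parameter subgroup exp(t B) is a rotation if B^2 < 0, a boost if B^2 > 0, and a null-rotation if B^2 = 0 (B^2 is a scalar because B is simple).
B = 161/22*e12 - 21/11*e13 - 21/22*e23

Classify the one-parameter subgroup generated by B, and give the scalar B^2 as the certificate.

B^2 term by term: the squares give (161/22)^2*(e12)^2 + (-21/11)^2*(e13)^2 + (-21/22)^2*(e23)^2 = 25921/484*(-1) + 441/121*(+1) + 441/484*(+1) = -49 (each basis 2-blade squares to minus the product of its generators' squares); cross terms between blades sharing an index anticommute and cancel. So B^2 = -49.
Answer: rotation, certificate B^2 = -49. The scalar -49 is the complete invariant here: its sign names the subgroup type.


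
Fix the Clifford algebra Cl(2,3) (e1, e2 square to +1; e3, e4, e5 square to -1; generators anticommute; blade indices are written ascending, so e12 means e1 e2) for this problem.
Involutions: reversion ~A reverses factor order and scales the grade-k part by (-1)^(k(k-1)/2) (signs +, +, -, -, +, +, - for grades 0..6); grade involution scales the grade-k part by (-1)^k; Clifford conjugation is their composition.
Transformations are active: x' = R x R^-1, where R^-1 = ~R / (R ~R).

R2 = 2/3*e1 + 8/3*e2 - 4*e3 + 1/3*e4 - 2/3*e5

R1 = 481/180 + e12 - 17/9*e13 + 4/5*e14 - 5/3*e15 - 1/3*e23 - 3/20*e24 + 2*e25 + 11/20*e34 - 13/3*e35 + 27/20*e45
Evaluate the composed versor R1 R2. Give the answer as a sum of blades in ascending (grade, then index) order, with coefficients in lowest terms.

Distribute over the terms of R2 (each basis-blade product reordered to ascending indices, repeated generators contracted through their squares):
R1 (2/3*e1) = 481/270*e1 - 2/3*e2 + 34/27*e3 - 8/15*e4 + 10/9*e5 - 2/9*e123 - 1/10*e124 + 4/3*e125 + 11/30*e134 - 26/9*e135 + 9/10*e145
R1 (8/3*e2) = 8/3*e1 + 962/135*e2 + 8/9*e3 + 2/5*e4 - 16/3*e5 + 136/27*e123 - 32/15*e124 + 40/9*e125 + 22/15*e234 - 104/9*e235 + 18/5*e245
R1 (-4*e3) = -68/9*e1 - 4/3*e2 - 481/45*e3 - 11/5*e4 + 52/3*e5 - 4*e123 + 16/5*e134 - 20/3*e135 - 3/5*e234 + 8*e235 - 27/5*e345
R1 (1/3*e4) = -4/15*e1 + 1/20*e2 - 11/60*e3 + 481/540*e4 + 9/20*e5 + 1/3*e124 - 17/27*e134 + 5/9*e145 - 1/9*e234 - 2/3*e245 + 13/9*e345
R1 (-2/3*e5) = -10/9*e1 + 4/3*e2 - 26/9*e3 + 9/10*e4 - 481/270*e5 - 2/3*e125 + 34/27*e135 - 8/15*e145 + 2/9*e235 + 1/10*e245 - 11/30*e345
Summing the partial products and collecting blades:
Answer: -1211/270*e1 + 703/108*e2 - 6271/540*e3 - 293/540*e4 + 6361/540*e5 + 22/27*e123 - 19/10*e124 + 46/9*e125 + 793/270*e134 - 224/27*e135 + 83/90*e145 + 34/45*e234 - 10/3*e235 + 91/30*e245 - 389/90*e345


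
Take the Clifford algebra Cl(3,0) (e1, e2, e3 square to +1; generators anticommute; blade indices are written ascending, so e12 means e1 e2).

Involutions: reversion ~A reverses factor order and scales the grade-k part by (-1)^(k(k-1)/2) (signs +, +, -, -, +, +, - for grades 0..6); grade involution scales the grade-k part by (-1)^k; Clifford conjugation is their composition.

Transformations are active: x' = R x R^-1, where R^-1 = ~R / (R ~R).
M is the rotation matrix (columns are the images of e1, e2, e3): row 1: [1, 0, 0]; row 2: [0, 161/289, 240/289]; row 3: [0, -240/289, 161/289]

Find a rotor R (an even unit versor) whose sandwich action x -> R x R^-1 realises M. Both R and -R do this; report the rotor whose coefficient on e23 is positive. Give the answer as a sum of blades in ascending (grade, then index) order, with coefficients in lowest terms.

Method: write R = a + b12*e12 + b13*e13 + b23*e23 with a^2 + b12^2 + b13^2 + b23^2 = 1 (so R^-1 = ~R). Expanding the columns R e_j ~R gives tr M = 4a^2 - 1 and, from the antisymmetric part, M21 - M12 = -4a*b12, M13 - M31 = 4a*b13, M32 - M23 = -4a*b23.
Here tr M = 611/289, so a^2 = (1 + tr M)/4 = 225/289 and a = ±15/17. Taking a = 15/17: M21 - M12 = 0, M13 - M31 = 0, M32 - M23 = -480/289, giving b12 = 0, b13 = 0, b23 = 8/17, i.e. R = 15/17 + 8/17*e23.
Its e23 coefficient is already positive.
Answer: 15/17 + 8/17*e23. Key observation: the double cover Spin(3) -> SO(3) sends R and -R to the same matrix (trace 611/289 here), so the stated sign of the e23 coefficient is what selects one sheet.


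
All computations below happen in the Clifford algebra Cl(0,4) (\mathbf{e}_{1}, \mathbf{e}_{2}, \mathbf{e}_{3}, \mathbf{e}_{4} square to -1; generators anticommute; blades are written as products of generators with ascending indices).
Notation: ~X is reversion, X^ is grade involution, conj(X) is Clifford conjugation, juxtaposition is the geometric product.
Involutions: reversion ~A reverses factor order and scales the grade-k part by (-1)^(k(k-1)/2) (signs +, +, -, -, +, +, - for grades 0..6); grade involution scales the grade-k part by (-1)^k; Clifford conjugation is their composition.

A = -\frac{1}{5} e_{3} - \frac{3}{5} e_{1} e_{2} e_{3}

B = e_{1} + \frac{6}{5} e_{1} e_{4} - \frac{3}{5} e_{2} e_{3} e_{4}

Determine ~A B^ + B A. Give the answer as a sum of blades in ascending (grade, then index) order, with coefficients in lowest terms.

first term: -\frac{1}{5} e_{1} e_{3} - \frac{9}{25} e_{1} e_{4} + \frac{3}{5} e_{2} e_{3} - \frac{3}{25} e_{2} e_{4} + \frac{6}{25} e_{1} e_{3} e_{4} - \frac{18}{25} e_{2} e_{3} e_{4}
second term: -\frac{1}{5} e_{1} e_{3} + \frac{9}{25} e_{1} e_{4} + \frac{3}{5} e_{2} e_{3} + \frac{3}{25} e_{2} e_{4} + \frac{6}{25} e_{1} e_{3} e_{4} - \frac{18}{25} e_{2} e_{3} e_{4}
Answer: -\frac{2}{5} e_{1} e_{3} + \frac{6}{5} e_{2} e_{3} + \frac{12}{25} e_{1} e_{3} e_{4} - \frac{36}{25} e_{2} e_{3} e_{4}


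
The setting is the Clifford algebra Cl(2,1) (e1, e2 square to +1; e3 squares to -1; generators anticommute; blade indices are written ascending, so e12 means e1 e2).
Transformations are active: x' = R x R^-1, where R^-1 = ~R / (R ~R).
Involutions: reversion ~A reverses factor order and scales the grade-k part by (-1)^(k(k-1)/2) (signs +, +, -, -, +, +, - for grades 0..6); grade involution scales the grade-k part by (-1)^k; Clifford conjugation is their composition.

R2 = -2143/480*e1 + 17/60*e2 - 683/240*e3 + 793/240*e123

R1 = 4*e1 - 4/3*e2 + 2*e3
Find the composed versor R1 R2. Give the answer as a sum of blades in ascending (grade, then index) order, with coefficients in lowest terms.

Distribute over the terms of R1 (each basis-blade product reordered to ascending indices, repeated generators contracted through their squares):
(4*e1) R2 = -2143/120 + 17/15*e12 - 683/60*e13 + 793/60*e23
(-4/3*e2) R2 = -17/45 - 2143/360*e12 + 793/180*e13 + 683/180*e23
(2*e3) R2 = 683/120 - 793/120*e12 + 2143/240*e13 - 17/30*e23
Summing the partial products and collecting blades:
Answer: -1129/90 - 2057/180*e12 + 281/144*e13 + 148/9*e23


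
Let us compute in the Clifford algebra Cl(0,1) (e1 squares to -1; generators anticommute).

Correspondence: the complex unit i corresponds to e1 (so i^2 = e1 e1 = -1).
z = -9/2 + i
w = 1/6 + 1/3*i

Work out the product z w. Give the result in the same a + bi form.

In blades: z = -9/2 + e1, w = 1/6 + 1/3*e1.
Distribute z over w term by term (generator squares from the signature, products reordered to ascending indices): (-9/2)*w = -3/4 - 3/2*e1; (e1)*w = -1/3 + 1/6*e1.
Sum: -13/12 - 4/3*e1; translating back through the correspondence:
Answer: -13/12 - 4/3*i


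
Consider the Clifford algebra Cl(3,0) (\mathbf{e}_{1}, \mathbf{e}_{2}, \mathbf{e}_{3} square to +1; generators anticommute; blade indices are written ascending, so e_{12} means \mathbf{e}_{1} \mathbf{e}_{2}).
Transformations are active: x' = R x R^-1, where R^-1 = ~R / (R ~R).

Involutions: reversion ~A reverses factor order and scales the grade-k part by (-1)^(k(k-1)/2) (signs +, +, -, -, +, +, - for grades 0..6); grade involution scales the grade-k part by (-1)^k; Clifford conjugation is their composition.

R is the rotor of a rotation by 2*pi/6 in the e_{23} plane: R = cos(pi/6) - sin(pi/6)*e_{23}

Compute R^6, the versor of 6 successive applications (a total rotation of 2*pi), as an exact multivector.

Half-angle bookkeeping: 6 applications in e_{23} add up to rotor phase 6*pi/6 = \pi, so R^6 = cos(\pi) - sin(\pi)*e_{23}.
cos(\pi) = -1 and sin(\pi) = 0, so R^6 = -1. The total rotation 2*pi is 1 full turn, so every vector returns to itself, yet the rotor is -1, on the OTHER sheet of the double cover (an odd number of 2*pi turns).
Answer: -1


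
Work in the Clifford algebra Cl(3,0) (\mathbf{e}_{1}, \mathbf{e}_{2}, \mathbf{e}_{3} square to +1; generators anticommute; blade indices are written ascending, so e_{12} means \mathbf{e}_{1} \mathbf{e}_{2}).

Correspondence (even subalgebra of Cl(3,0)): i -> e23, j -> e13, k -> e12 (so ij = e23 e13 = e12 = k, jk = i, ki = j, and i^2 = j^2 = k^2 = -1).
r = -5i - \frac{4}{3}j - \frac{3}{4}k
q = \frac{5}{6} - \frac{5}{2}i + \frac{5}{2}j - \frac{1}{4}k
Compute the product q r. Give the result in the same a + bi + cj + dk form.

In blades: q = \frac{5}{6} - \frac{1}{4} e_{12} + \frac{5}{2} e_{13} - \frac{5}{2} e_{23}, r = -\frac{3}{4} e_{12} - \frac{4}{3} e_{13} - 5 e_{23}.
Distribute q over r term by term (generator squares from the signature, products reordered to ascending indices): (\frac{5}{6})*r = -\frac{5}{8} e_{12} - \frac{10}{9} e_{13} - \frac{25}{6} e_{23}; (-\frac{1}{4} e_{12})*r = -\frac{3}{16} + \frac{5}{4} e_{13} - \frac{1}{3} e_{23}; (\frac{5}{2} e_{13})*r = \frac{10}{3} + \frac{25}{2} e_{12} - \frac{15}{8} e_{23}; (-\frac{5}{2} e_{23})*r = -\frac{25}{2} + \frac{10}{3} e_{12} - \frac{15}{8} e_{13}.
Sum: -\frac{449}{48} + \frac{365}{24} e_{12} - \frac{125}{72} e_{13} - \frac{51}{8} e_{23}; translating back through the correspondence:
Answer: -\frac{449}{48} - \frac{51}{8}i - \frac{125}{72}j + \frac{365}{24}k


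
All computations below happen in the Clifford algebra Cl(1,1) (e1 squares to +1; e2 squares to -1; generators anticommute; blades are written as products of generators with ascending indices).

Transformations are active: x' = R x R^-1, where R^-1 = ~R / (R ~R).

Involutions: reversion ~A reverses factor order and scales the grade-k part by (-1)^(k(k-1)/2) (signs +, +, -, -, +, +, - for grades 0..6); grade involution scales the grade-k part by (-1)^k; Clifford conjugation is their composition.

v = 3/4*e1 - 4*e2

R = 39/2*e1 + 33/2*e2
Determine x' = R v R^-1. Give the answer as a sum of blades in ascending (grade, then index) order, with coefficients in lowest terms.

~R = 39/2*e1 + 33/2*e2, and R ~R = 108, so R^-1 = ~R / (108).
R v = 645/8 - 723/8*e1 e2
Answer: 2723/96*e1 + 2749/96*e2


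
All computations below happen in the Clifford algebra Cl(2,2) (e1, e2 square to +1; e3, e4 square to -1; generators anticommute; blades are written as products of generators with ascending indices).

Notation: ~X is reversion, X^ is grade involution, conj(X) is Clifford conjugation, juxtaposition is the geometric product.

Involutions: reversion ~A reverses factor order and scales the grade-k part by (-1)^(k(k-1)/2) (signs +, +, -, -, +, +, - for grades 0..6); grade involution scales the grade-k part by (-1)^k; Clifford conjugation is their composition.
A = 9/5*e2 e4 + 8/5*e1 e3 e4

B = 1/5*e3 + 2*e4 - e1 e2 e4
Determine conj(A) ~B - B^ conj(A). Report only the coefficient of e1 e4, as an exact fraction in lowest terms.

first term: -9/5*e1 + 18/5*e2 - 16/5*e1 e3 + 8/25*e1 e4 - 8/5*e2 e3 + 9/25*e2 e3 e4
second term: -9/5*e1 + 18/5*e2 + 16/5*e1 e3 - 8/25*e1 e4 + 8/5*e2 e3 - 9/25*e2 e3 e4
Answer: 16/25


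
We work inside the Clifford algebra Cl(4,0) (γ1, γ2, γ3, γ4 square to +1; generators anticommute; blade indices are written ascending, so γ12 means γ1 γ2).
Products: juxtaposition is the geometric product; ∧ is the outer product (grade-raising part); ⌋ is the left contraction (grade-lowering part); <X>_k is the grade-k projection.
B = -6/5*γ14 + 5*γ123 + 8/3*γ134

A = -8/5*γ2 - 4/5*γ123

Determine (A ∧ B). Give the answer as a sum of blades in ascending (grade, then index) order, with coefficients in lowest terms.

step 1: -48/25*γ124 + 64/15*γ1234
Answer: -48/25*γ124 + 64/15*γ1234


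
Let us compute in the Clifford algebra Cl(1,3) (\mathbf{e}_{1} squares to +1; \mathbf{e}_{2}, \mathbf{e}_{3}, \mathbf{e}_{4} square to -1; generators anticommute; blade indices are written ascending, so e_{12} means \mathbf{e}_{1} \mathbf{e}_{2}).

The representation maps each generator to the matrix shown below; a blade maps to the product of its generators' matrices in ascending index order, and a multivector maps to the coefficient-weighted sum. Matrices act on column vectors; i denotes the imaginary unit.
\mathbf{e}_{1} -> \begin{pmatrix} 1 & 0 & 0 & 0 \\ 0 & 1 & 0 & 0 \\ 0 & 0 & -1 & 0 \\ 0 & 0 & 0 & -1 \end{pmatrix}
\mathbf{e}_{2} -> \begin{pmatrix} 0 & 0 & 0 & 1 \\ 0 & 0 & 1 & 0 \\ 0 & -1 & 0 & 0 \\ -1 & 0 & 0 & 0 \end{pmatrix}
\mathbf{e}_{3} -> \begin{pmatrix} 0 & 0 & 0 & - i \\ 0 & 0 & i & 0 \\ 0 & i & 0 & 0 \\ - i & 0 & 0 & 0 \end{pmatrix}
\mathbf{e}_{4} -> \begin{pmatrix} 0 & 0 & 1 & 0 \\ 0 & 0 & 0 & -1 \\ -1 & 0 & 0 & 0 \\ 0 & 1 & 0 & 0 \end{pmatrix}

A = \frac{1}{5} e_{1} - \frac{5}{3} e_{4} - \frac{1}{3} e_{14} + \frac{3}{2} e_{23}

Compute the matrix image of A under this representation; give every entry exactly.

Bivector images (products of the table entries): rho(e_{14}) = rho(\mathbf{e}_{1})rho(\mathbf{e}_{4}) = \begin{pmatrix} 0 & 0 & 1 & 0 \\ 0 & 0 & 0 & -1 \\ 1 & 0 & 0 & 0 \\ 0 & -1 & 0 & 0 \end{pmatrix}; rho(e_{23}) = rho(\mathbf{e}_{2})rho(\mathbf{e}_{3}) = \begin{pmatrix} - i & 0 & 0 & 0 \\ 0 & i & 0 & 0 \\ 0 & 0 & - i & 0 \\ 0 & 0 & 0 & i \end{pmatrix}.
M = (\frac{1}{5})*rho(e_{1}) + (-\frac{5}{3})*rho(e_{4}) + (-\frac{1}{3})*rho(e_{14}) + (\frac{3}{2})*rho(e_{23}), summed entrywise:
Answer: \begin{pmatrix} \frac{1}{5} - \frac{3 i}{2} & 0 & -2 & 0 \\ 0 & \frac{1}{5} + \frac{3 i}{2} & 0 & 2 \\ \frac{4}{3} & 0 & - \frac{1}{5} - \frac{3 i}{2} & 0 \\ 0 & - \frac{4}{3} & 0 & - \frac{1}{5} + \frac{3 i}{2} \end{pmatrix}


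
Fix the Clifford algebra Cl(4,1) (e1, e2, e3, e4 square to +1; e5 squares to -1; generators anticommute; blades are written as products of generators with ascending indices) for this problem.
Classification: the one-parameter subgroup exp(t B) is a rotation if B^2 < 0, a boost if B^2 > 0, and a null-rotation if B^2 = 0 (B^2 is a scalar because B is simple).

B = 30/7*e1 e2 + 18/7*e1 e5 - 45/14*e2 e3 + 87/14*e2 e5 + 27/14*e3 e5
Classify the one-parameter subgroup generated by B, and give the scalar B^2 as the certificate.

B^2 term by term: the squares give (30/7)^2*(e1 e2)^2 + (18/7)^2*(e1 e5)^2 + (-45/14)^2*(e2 e3)^2 + (87/14)^2*(e2 e5)^2 + (27/14)^2*(e3 e5)^2 = 900/49*(-1) + 324/49*(+1) + 2025/196*(-1) + 7569/196*(+1) + 729/196*(+1) = 81/4 (each basis 2-blade squares to minus the product of its generators' squares); cross terms between blades sharing an index anticommute and cancel; the commuting (index-disjoint) pairs give grade-4 terms 2*c*c'*(blade product), which cancel blade by blade — e1 e2 e3 e5: 810/49 - 810/49 = 0 — confirming B is simple. So B^2 = 81/4.
Answer: boost, certificate B^2 = 81/4. Why this suffices: the scalar 81/4 survives any versor conjugation, so its sign alone determines the class however B is presented.


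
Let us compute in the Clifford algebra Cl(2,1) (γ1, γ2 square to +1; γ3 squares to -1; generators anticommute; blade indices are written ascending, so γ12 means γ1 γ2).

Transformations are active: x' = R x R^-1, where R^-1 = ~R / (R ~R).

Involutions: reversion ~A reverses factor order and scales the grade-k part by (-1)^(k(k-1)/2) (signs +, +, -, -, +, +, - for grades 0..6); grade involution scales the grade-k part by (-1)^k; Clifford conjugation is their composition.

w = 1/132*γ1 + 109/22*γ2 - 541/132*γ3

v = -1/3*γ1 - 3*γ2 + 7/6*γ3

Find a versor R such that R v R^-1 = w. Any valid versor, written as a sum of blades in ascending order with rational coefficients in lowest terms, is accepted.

Take R = v + w = -43/132*γ1 + 43/22*γ2 - 129/44*γ3. Because q(v) = q(w) = 31/4, conjugation by R sends v exactly to w.
Answer: -43/132*γ1 + 43/22*γ2 - 129/44*γ3


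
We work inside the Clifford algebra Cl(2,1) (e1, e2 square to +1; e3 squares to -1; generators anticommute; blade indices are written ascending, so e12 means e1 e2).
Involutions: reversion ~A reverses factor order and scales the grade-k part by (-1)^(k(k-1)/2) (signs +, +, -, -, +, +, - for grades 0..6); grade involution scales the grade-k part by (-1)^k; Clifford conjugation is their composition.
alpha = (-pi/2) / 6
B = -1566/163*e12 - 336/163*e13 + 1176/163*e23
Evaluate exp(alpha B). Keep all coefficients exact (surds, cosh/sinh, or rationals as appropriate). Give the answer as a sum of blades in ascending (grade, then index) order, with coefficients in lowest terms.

B^2 term by term: the squares give (-1566/163)^2*(e12)^2 + (-336/163)^2*(e13)^2 + (1176/163)^2*(e23)^2 = 2452356/26569*(-1) + 112896/26569*(+1) + 1382976/26569*(+1) = -36 (each basis 2-blade squares to minus the product of its generators' squares); cross terms between blades sharing an index anticommute and cancel. So B^2 = -36.
B^2 = -36 — circular case — the even/odd split gives cos and sin: l = 6, alpha*l = -pi/2, so exp(alpha B) = cos(-pi/2) + (sin(-pi/2)/6)*B = 0 + (-1/6)*B.
Answer: 261/163*e12 + 56/163*e13 - 196/163*e23


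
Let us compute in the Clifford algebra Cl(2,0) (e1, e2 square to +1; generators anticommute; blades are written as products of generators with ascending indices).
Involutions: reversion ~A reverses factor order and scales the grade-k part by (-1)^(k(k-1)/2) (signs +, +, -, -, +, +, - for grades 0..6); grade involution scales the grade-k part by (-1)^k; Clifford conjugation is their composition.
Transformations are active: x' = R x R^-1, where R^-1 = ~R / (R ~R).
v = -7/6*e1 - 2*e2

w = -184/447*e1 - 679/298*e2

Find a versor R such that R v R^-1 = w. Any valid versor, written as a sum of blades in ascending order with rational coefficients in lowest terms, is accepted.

Take R = v + w = -1411/894*e1 - 1275/298*e2. Because q(v) = q(w) = 193/36, conjugation by R sends v exactly to w.
Answer: -1411/894*e1 - 1275/298*e2


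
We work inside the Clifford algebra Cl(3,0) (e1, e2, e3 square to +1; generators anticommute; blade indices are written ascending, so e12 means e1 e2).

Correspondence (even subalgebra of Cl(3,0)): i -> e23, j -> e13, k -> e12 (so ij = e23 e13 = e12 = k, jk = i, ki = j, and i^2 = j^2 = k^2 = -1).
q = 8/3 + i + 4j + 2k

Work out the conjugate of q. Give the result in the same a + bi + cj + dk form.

In blades: q = 8/3 + 2*e12 + 4*e13 + e23.
Quaternion conjugation is reversion on the even subalgebra: the scalar is fixed and every grade-2 blade flips sign, giving 8/3 - 2*e12 - 4*e13 - e23; translating back:
Answer: 8/3 - i - 4j - 2k


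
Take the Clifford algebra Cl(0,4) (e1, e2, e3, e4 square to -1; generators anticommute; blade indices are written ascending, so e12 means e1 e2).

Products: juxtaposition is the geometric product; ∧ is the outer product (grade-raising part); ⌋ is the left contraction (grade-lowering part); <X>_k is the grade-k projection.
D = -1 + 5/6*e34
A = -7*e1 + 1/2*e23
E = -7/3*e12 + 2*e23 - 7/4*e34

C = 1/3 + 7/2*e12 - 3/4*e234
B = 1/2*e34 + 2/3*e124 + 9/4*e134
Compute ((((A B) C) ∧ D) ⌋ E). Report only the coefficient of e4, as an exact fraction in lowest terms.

step 1: 53/12*e24 + 63/4*e34 - 9/8*e124 - 19/6*e134
step 2: 189/16*e2 - 53/16*e3 + 63/16*e4 - 19/8*e12 + 27/32*e13 + 371/24*e14 + 53/36*e24 + 21/4*e34 - 3/8*e124 - 19/18*e134 + 133/12*e234 + 441/8*e1234
step 3: -189/16*e2 + 53/16*e3 - 63/16*e4 + 19/8*e12 - 27/32*e13 - 371/24*e14 - 53/36*e24 - 21/4*e34 + 3/8*e124 + 19/18*e134 - 119/96*e234 - 2741/48*e1234
step 4: -175/48 + 441/16*e1 + 53/8*e2 + 1953/64*e3 + 371/64*e4
Answer: 371/64


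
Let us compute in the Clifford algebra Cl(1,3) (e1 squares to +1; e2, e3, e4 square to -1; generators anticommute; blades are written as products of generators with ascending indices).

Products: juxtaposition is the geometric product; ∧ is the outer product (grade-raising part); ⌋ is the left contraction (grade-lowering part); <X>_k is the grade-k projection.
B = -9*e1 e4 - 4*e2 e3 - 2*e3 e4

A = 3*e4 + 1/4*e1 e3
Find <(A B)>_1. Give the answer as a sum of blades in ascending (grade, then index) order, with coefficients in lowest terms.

step 1: -27*e1 - 6*e3 - e1 e2 + 1/2*e1 e4 + 9/4*e3 e4 - 12*e2 e3 e4
step 2: -27*e1 - 6*e3
Answer: -27*e1 - 6*e3


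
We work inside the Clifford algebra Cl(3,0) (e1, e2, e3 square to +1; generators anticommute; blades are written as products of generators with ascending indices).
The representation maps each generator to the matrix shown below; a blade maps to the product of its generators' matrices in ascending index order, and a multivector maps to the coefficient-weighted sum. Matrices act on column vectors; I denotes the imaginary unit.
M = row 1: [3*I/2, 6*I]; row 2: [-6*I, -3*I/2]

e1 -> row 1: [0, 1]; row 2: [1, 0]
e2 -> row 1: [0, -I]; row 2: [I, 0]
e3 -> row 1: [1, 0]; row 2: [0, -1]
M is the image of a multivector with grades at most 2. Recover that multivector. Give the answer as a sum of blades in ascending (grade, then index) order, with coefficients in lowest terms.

Method: 1, rho(e1), rho(e2), rho(e3) form a trace-orthogonal basis of the 2x2 complex matrices (tr(X Y) = 2 if X = Y, else 0), so M = m0*1 + m1*rho(e1) + m2*rho(e2) + m3*rho(e3) with m0 = tr(M)/2 = 0, m1 = tr(M rho(e1))/2 = 0, m2 = tr(M rho(e2))/2 = -6, m3 = tr(M rho(e3))/2 = 3*I/2.
Multiplying table entries, the bivector images are rho(e1 e2) = I*rho(e3), rho(e1 e3) = -I*rho(e2), rho(e2 e3) = I*rho(e1); with real blade coefficients the real parts of m0..m3 are the coefficients of 1, e1, e2, e3 and the imaginary parts give the bivectors (e2 e3: Im m1, e1 e3: -Im m2, e1 e2: Im m3).
Answer: -6*e2 + 3/2*e1 e2


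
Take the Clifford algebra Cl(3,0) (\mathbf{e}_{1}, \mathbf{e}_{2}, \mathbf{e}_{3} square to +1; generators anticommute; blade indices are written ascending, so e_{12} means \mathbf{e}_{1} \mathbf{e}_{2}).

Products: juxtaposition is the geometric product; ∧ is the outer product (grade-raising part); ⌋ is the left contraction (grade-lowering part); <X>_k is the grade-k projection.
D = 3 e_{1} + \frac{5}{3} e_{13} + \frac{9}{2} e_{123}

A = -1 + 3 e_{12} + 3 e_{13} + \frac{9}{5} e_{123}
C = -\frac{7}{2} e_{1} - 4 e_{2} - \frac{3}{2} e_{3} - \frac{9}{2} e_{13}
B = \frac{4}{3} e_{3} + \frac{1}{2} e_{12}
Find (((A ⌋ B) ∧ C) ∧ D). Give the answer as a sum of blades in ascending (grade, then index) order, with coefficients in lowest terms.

step 1: -\frac{3}{2} - \frac{4}{3} e_{3} - \frac{1}{2} e_{12}
step 2: \frac{21}{4} e_{1} + 6 e_{2} + \frac{9}{4} e_{3} + \frac{25}{12} e_{13} - \frac{16}{3} e_{23} + \frac{3}{4} e_{123}
step 3: -18 e_{12} - \frac{27}{4} e_{13} - 26 e_{123}
Answer: -18 e_{12} - \frac{27}{4} e_{13} - 26 e_{123}


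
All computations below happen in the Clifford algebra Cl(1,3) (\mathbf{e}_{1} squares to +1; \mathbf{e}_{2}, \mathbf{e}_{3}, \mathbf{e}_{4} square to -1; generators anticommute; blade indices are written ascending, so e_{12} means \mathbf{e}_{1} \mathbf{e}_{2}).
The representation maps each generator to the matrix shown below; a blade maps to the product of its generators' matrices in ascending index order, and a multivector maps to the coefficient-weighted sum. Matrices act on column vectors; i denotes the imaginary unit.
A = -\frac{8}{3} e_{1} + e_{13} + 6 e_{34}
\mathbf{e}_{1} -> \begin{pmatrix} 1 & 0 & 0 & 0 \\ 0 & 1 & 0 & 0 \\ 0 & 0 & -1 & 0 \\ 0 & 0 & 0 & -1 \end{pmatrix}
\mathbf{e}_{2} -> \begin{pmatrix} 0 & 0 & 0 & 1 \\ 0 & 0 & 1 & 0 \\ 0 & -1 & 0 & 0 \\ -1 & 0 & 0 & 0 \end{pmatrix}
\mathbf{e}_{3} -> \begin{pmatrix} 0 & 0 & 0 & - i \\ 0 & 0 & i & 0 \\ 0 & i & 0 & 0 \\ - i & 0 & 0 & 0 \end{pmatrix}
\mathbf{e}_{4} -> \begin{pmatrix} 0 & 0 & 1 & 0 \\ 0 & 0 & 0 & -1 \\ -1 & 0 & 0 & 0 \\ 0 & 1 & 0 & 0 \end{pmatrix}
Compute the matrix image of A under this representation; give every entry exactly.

Bivector images (products of the table entries): rho(e_{13}) = rho(\mathbf{e}_{1})rho(\mathbf{e}_{3}) = \begin{pmatrix} 0 & 0 & 0 & - i \\ 0 & 0 & i & 0 \\ 0 & - i & 0 & 0 \\ i & 0 & 0 & 0 \end{pmatrix}; rho(e_{34}) = rho(\mathbf{e}_{3})rho(\mathbf{e}_{4}) = \begin{pmatrix} 0 & - i & 0 & 0 \\ - i & 0 & 0 & 0 \\ 0 & 0 & 0 & - i \\ 0 & 0 & - i & 0 \end{pmatrix}.
M = (-\frac{8}{3})*rho(e_{1}) + (1)*rho(e_{13}) + (6)*rho(e_{34}), summed entrywise:
Answer: \begin{pmatrix} - \frac{8}{3} & - 6 i & 0 & - i \\ - 6 i & - \frac{8}{3} & i & 0 \\ 0 & - i & \frac{8}{3} & - 6 i \\ i & 0 & - 6 i & \frac{8}{3} \end{pmatrix}


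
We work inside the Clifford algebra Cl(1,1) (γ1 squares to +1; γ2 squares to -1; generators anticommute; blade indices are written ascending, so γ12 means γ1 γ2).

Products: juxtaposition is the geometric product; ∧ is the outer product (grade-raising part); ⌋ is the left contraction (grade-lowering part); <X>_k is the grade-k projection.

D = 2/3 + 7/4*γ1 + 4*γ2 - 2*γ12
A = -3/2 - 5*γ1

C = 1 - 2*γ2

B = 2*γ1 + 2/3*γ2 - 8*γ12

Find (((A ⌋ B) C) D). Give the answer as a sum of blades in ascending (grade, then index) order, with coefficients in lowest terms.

step 1: -10 - 3*γ1 + 39*γ2 + 12*γ12
step 2: 68 + 21*γ1 + 59*γ2 + 18*γ12
step 3: -2279/12 - 57*γ1 + 1427/6*γ2 - 573/4*γ12
Answer: -2279/12 - 57*γ1 + 1427/6*γ2 - 573/4*γ12


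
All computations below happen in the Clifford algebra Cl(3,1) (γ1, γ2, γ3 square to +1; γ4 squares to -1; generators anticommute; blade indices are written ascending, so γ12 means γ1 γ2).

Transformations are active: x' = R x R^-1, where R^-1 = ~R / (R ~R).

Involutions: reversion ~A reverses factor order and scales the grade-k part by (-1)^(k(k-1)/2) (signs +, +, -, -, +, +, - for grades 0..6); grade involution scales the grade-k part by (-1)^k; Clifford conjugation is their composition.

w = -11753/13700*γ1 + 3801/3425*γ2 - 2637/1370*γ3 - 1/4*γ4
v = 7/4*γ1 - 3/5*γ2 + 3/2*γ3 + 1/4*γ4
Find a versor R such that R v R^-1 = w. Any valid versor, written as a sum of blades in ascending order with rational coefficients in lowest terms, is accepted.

Construction: equal norms (both 561/100) license R = v + w = 6111/6850*γ1 + 1746/3425*γ2 - 291/685*γ3 — nothing changes along that direction, while (v - w)/2 changes sign, so v maps onto w.
Answer: 6111/6850*γ1 + 1746/3425*γ2 - 291/685*γ3
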